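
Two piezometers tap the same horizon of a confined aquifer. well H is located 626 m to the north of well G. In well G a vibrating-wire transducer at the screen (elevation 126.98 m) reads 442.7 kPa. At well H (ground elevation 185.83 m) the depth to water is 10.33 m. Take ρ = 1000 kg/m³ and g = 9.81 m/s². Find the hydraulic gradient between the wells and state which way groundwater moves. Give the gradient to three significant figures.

i ≈ 0.00542; groundwater flows toward the south

Pressure head at well G: ψ = P/(ρg) = 442.7×1000 / (1000 × 9.81) = 45.13 m.
Total head at well G: h = z + ψ = 126.98 + 45.13 = 172.11 m.
Total head at well H: h = 185.83 − 10.33 = 175.50 m.
Head difference: h(well G) − h(well H) = 172.11 − 175.50 = -3.39 m.
Hydraulic gradient: i = |Δh| / L = 3.39 / 626 = 0.00542.
Flow is from higher to lower head: from well H toward well G, i.e. toward the south.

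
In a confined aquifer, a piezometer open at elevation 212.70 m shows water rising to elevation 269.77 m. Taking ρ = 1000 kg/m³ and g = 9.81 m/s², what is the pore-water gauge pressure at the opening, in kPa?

P ≈ 560 kPa

Pressure head ψ = h − z = 269.77 − 212.70 = 57.07 m.
P = ρgψ = 1000 × 9.81 × 57.07 = 559857 Pa ≈ 560 kPa.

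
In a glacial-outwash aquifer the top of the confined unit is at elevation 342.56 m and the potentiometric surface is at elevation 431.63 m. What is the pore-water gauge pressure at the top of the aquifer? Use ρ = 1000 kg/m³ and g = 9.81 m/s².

P ≈ 874 kPa

Pressure head at the aquifer top: ψ = h − z = 431.63 − 342.56 = 89.07 m.
P = ρgψ = 1000 × 9.81 × 89.07 = 873777 Pa ≈ 874 kPa.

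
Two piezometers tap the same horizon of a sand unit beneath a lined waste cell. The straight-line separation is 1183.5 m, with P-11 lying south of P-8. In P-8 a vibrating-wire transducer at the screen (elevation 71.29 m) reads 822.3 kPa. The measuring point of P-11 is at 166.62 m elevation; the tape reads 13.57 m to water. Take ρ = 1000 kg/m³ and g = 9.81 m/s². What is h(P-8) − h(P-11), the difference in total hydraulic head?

Δh ≈ 2.06 m

Pressure head at P-8: ψ = P/(ρg) = 822.3×1000 / (1000 × 9.81) = 83.82 m.
Total head at P-8: h = z + ψ = 71.29 + 83.82 = 155.11 m.
Total head at P-11: h = 166.62 − 13.57 = 153.05 m.
Head difference: h(P-8) − h(P-11) = 155.11 − 153.05 = 2.06 m.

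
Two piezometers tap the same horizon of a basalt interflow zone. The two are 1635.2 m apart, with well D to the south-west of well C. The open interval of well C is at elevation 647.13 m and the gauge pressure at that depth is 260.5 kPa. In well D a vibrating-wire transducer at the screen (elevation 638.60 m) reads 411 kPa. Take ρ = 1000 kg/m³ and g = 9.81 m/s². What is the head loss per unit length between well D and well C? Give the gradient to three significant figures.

Pressure head at well C: ψ = P/(ρg) = 260.5×1000 / (1000 × 9.81) = 26.55 m.
Total head at well C: h = z + ψ = 647.13 + 26.55 = 673.68 m.
Pressure head at well D: ψ = P/(ρg) = 411×1000 / (1000 × 9.81) = 41.90 m.
Total head at well D: h = z + ψ = 638.60 + 41.90 = 680.50 m.
Head difference: h(well C) − h(well D) = 673.68 − 680.50 = -6.82 m.
Hydraulic gradient: i = |Δh| / L = 6.82 / 1635.2 = 0.00417.

i ≈ 0.00417 m/m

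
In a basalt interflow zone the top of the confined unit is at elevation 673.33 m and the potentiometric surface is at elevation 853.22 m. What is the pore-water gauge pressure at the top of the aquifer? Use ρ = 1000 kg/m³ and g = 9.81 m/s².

Pressure head at the aquifer top: ψ = h − z = 853.22 − 673.33 = 179.89 m.
P = ρgψ = 1000 × 9.81 × 179.89 = 1764721 Pa ≈ 1760 kPa.

P ≈ 1760 kPa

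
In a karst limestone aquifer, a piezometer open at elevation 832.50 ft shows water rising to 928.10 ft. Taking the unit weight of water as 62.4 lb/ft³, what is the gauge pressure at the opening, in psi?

P ≈ 41.4 psi

Pressure head ψ = h − z = 928.10 − 832.50 = 95.60 ft.
P = γ·ψ / 144 = 62.4 × 95.60 / 144 = 41.4 psi.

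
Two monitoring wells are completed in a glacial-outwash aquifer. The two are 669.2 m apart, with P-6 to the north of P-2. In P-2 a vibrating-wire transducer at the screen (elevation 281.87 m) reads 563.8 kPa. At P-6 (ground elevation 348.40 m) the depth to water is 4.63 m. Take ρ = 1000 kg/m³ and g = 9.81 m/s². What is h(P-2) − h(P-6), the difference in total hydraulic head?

Pressure head at P-2: ψ = P/(ρg) = 563.8×1000 / (1000 × 9.81) = 57.47 m.
Total head at P-2: h = z + ψ = 281.87 + 57.47 = 339.34 m.
Total head at P-6: h = 348.40 − 4.63 = 343.77 m.
Head difference: h(P-2) − h(P-6) = 339.34 − 343.77 = -4.43 m.

Δh ≈ -4.43 m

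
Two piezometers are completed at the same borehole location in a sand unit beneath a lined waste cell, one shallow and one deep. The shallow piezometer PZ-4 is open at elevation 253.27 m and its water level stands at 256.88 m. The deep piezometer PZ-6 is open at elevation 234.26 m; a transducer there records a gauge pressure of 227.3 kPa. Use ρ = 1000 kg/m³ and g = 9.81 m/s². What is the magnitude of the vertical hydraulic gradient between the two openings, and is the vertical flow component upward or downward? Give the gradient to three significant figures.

Total head at PZ-4: h = 256.88 m (water level in the standpipe).
Pressure head at PZ-6: ψ = P/(ρg) = 227.3×1000 / (1000 × 9.81) = 23.17 m.
Total head at PZ-6: h = z + ψ = 234.26 + 23.17 = 257.43 m.
Δh = h(PZ-4) − h(PZ-6) = 256.88 − 257.43 = -0.55 m.
Vertical separation Δz = 253.27 − 234.26 = 19.01 m.
|i_v| = |Δh| / Δz = 0.55 / 19.01 = 0.0289.
Head is higher in the deep piezometer, so vertical flow is upward (discharge condition).

|i_v| ≈ 0.0289; vertical flow is upward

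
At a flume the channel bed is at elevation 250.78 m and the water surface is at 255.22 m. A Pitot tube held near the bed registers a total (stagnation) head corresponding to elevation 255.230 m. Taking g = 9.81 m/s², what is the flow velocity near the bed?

Near the bed, under hydrostatic conditions, the piezometric head (z + ψ) equals the free-surface elevation, 255.22 m.
Velocity head = total − piezometric = 255.230 − 255.22 = 0.010 m.
v = √(2g·h_v) = √(2 × 9.81 × 0.010) = 0.443 m/s.

v ≈ 0.443 m/s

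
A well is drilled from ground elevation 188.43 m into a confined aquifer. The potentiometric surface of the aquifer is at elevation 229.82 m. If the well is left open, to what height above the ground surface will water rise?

≈ 41.39 m above ground

Water rises to the potentiometric surface, so the rise above ground = 229.82 − 188.43 = 41.39 m.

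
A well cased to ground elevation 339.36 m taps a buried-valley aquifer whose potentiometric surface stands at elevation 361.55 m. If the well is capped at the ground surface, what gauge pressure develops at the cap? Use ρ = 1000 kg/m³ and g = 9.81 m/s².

P ≈ 218 kPa

Head above the cap: Δh = 361.55 − 339.36 = 22.19 m.
P = ρgΔh = 1000 × 9.81 × 22.19 = 217684 Pa ≈ 218 kPa.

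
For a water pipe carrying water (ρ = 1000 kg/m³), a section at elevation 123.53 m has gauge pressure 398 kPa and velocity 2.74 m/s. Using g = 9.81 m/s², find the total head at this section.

Pressure head ψ = P/(ρg) = 398×1000 / (1000 × 9.81) = 40.57 m.
Velocity head = v²/(2g) = 2.74² / (2 × 9.81) = 0.383 m.
h = z + ψ + v²/(2g) = 123.53 + 40.57 + 0.383 = 164.48 m.

h ≈ 164.48 m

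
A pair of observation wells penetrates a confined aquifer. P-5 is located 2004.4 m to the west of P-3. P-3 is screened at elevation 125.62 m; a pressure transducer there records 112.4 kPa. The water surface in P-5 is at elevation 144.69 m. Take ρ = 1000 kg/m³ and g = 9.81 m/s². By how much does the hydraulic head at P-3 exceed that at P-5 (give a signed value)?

Pressure head at P-3: ψ = P/(ρg) = 112.4×1000 / (1000 × 9.81) = 11.46 m.
Total head at P-3: h = z + ψ = 125.62 + 11.46 = 137.08 m.
Total head at P-5: h = 144.69 m (water level in the piezometer is the total head).
Head difference: h(P-3) − h(P-5) = 137.08 − 144.69 = -7.61 m.

Δh ≈ -7.61 m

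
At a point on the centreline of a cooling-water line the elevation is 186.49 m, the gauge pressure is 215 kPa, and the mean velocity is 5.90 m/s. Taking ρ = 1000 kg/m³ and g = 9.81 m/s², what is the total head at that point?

h ≈ 210.18 m

Pressure head ψ = P/(ρg) = 215×1000 / (1000 × 9.81) = 21.92 m.
Velocity head = v²/(2g) = 5.90² / (2 × 9.81) = 1.774 m.
h = z + ψ + v²/(2g) = 186.49 + 21.92 + 1.774 = 210.18 m.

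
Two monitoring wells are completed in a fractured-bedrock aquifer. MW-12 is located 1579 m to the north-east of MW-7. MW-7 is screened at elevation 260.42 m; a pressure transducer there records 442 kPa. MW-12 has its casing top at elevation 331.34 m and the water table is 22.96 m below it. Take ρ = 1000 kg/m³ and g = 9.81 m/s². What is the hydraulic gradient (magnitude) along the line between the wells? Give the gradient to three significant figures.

Pressure head at MW-7: ψ = P/(ρg) = 442×1000 / (1000 × 9.81) = 45.06 m.
Total head at MW-7: h = z + ψ = 260.42 + 45.06 = 305.48 m.
Total head at MW-12: h = 331.34 − 22.96 = 308.38 m.
Head difference: h(MW-7) − h(MW-12) = 305.48 − 308.38 = -2.90 m.
Hydraulic gradient: i = |Δh| / L = 2.90 / 1579 = 0.00184.

i ≈ 0.00184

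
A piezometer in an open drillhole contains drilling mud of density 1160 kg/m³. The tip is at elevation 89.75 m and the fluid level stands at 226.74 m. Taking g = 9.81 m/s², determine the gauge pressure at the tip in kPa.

Pressure head ψ = h − z = 226.74 − 89.75 = 136.99 m.
P = ρgψ = 1160 × 9.81 × 136.99 = 1558891 Pa ≈ 1560 kPa.

P ≈ 1560 kPa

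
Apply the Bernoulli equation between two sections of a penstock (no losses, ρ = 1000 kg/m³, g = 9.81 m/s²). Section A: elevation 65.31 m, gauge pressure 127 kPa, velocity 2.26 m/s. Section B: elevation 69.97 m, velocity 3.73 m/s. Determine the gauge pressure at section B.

P₂ ≈ 76.9 kPa

Pressure head at A: ψ₁ = P₁/(ρg) = 127×1000 / (1000 × 9.81) = 12.95 m.
Velocity heads: v₁²/2g = 2.26²/19.62 = 0.260 m; v₂²/2g = 3.73²/19.62 = 0.709 m.
Total head H = z₁ + ψ₁ + v₁²/2g = 65.31 + 12.95 + 0.260 = 78.52 m.
ψ₂ = H − z₂ − v₂²/2g = 78.52 − 69.97 − 0.709 = 7.84 m.
P₂ = ρgψ₂ = 1000 × 9.81 × 7.84 ≈ 76.9 kPa.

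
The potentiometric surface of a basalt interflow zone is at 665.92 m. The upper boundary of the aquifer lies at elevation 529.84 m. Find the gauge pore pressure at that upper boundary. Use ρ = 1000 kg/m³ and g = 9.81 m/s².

Pressure head at the aquifer top: ψ = h − z = 665.92 − 529.84 = 136.08 m.
P = ρgψ = 1000 × 9.81 × 136.08 = 1334945 Pa ≈ 1330 kPa.

P ≈ 1330 kPa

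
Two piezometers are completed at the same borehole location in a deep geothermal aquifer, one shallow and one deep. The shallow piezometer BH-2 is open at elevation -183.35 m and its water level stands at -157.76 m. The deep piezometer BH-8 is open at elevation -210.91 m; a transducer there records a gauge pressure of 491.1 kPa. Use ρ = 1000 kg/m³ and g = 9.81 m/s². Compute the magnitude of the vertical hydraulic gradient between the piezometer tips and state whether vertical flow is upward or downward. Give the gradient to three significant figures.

Total head at BH-2: h = -157.76 m (water level in the standpipe).
Pressure head at BH-8: ψ = P/(ρg) = 491.1×1000 / (1000 × 9.81) = 50.06 m.
Total head at BH-8: h = z + ψ = -210.91 + 50.06 = -160.85 m.
Δh = h(BH-2) − h(BH-8) = -157.76 − (-160.85) = 3.09 m.
Vertical separation Δz = -183.35 − (-210.91) = 27.56 m.
|i_v| = |Δh| / Δz = 3.09 / 27.56 = 0.112.
Head is higher in the shallow piezometer, so vertical flow is downward (recharge condition).

|i_v| ≈ 0.112; vertical flow is downward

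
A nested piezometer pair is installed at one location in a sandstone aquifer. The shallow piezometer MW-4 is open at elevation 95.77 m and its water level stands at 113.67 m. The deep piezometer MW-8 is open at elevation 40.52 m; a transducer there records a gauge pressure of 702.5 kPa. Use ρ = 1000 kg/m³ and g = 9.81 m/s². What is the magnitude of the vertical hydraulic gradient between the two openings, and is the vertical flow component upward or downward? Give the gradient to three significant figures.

Total head at MW-4: h = 113.67 m (water level in the standpipe).
Pressure head at MW-8: ψ = P/(ρg) = 702.5×1000 / (1000 × 9.81) = 71.61 m.
Total head at MW-8: h = z + ψ = 40.52 + 71.61 = 112.13 m.
Δh = h(MW-4) − h(MW-8) = 113.67 − 112.13 = 1.54 m.
Vertical separation Δz = 95.77 − 40.52 = 55.25 m.
|i_v| = |Δh| / Δz = 1.54 / 55.25 = 0.0279.
Head is higher in the shallow piezometer, so vertical flow is downward (recharge condition).

|i_v| ≈ 0.0279; vertical flow is downward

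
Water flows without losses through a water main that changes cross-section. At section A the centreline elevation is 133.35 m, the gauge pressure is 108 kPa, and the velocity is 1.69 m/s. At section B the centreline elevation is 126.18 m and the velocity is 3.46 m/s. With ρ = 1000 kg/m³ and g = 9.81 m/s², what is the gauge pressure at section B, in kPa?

Pressure head at A: ψ₁ = P₁/(ρg) = 108×1000 / (1000 × 9.81) = 11.01 m.
Velocity heads: v₁²/2g = 1.69²/19.62 = 0.146 m; v₂²/2g = 3.46²/19.62 = 0.610 m.
Total head H = z₁ + ψ₁ + v₁²/2g = 133.35 + 11.01 + 0.146 = 144.51 m.
ψ₂ = H − z₂ − v₂²/2g = 144.51 − 126.18 − 0.610 = 17.72 m.
P₂ = ρgψ₂ = 1000 × 9.81 × 17.72 ≈ 174 kPa.

P₂ ≈ 174 kPa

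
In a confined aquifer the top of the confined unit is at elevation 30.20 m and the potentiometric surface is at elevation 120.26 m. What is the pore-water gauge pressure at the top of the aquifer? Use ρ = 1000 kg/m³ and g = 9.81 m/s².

Pressure head at the aquifer top: ψ = h − z = 120.26 − 30.20 = 90.06 m.
P = ρgψ = 1000 × 9.81 × 90.06 = 883489 Pa ≈ 883 kPa.

P ≈ 883 kPa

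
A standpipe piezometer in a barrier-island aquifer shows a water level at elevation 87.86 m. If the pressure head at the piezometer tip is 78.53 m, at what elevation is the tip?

z ≈ 9.33 m

z = h − ψ = 87.86 − 78.53 = 9.33 m.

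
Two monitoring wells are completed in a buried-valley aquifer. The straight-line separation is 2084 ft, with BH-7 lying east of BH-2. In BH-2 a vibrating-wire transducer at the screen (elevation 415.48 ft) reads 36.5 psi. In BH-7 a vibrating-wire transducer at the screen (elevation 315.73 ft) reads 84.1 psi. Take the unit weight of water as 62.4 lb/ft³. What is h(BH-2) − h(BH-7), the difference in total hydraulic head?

Δh ≈ -10.10 ft

Pressure head at BH-2: ψ = 144·P/γ = 144 × 36.5 / 62.4 = 84.23 ft.
Total head at BH-2: h = z + ψ = 415.48 + 84.23 = 499.71 ft.
Pressure head at BH-7: ψ = 144·P/γ = 144 × 84.1 / 62.4 = 194.08 ft.
Total head at BH-7: h = z + ψ = 315.73 + 194.08 = 509.81 ft.
Head difference: h(BH-2) − h(BH-7) = 499.71 − 509.81 = -10.10 ft.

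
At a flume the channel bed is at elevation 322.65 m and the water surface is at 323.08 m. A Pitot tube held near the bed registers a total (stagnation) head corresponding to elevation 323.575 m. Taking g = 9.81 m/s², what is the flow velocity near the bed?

Near the bed, under hydrostatic conditions, the piezometric head (z + ψ) equals the free-surface elevation, 323.08 m.
Velocity head = total − piezometric = 323.575 − 323.08 = 0.495 m.
v = √(2g·h_v) = √(2 × 9.81 × 0.495) = 3.12 m/s.

v ≈ 3.12 m/s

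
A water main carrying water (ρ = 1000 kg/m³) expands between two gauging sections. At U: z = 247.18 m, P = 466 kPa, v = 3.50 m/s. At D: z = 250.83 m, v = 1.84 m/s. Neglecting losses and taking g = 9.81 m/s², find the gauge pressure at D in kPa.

Pressure head at U: ψ₁ = P₁/(ρg) = 466×1000 / (1000 × 9.81) = 47.50 m.
Velocity heads: v₁²/2g = 3.50²/19.62 = 0.624 m; v₂²/2g = 1.84²/19.62 = 0.173 m.
Total head H = z₁ + ψ₁ + v₁²/2g = 247.18 + 47.50 + 0.624 = 295.30 m.
ψ₂ = H − z₂ − v₂²/2g = 295.30 − 250.83 − 0.173 = 44.30 m.
P₂ = ρgψ₂ = 1000 × 9.81 × 44.30 ≈ 435 kPa.

P₂ ≈ 435 kPa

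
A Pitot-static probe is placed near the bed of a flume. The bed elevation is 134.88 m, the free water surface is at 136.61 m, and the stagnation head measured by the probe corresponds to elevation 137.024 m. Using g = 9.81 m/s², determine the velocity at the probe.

Near the bed, under hydrostatic conditions, the piezometric head (z + ψ) equals the free-surface elevation, 136.61 m.
Velocity head = total − piezometric = 137.024 − 136.61 = 0.414 m.
v = √(2g·h_v) = √(2 × 9.81 × 0.414) = 2.85 m/s.

v ≈ 2.85 m/s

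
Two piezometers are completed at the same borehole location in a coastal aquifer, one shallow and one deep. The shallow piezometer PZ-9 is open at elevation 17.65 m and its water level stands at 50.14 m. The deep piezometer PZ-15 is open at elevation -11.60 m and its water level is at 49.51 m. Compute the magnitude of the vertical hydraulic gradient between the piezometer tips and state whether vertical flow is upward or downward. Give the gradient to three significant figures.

|i_v| ≈ 0.0215; vertical flow is downward

Total head at PZ-9: h = 50.14 m (water level in the standpipe).
Total head at PZ-15: h = 49.51 m.
Δh = h(PZ-9) − h(PZ-15) = 50.14 − 49.51 = 0.63 m.
Vertical separation Δz = 17.65 − (-11.60) = 29.25 m.
|i_v| = |Δh| / Δz = 0.63 / 29.25 = 0.0215.
Head is higher in the shallow piezometer, so vertical flow is downward (recharge condition).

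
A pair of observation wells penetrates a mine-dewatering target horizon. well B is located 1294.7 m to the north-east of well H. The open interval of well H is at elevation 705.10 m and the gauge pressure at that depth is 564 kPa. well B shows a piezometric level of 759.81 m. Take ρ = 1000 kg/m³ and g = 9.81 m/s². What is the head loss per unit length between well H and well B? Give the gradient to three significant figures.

i ≈ 0.00215 m/m

Pressure head at well H: ψ = P/(ρg) = 564×1000 / (1000 × 9.81) = 57.49 m.
Total head at well H: h = z + ψ = 705.10 + 57.49 = 762.59 m.
Total head at well B: h = 759.81 m (water level in the piezometer is the total head).
Head difference: h(well H) − h(well B) = 762.59 − 759.81 = 2.78 m.
Hydraulic gradient: i = |Δh| / L = 2.78 / 1294.7 = 0.00215.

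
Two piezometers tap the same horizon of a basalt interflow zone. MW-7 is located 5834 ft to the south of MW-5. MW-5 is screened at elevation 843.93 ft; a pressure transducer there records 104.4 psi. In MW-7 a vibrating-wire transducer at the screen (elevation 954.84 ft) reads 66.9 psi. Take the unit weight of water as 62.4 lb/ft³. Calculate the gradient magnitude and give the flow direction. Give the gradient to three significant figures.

Pressure head at MW-5: ψ = 144·P/γ = 144 × 104.4 / 62.4 = 240.92 ft.
Total head at MW-5: h = z + ψ = 843.93 + 240.92 = 1084.85 ft.
Pressure head at MW-7: ψ = 144·P/γ = 144 × 66.9 / 62.4 = 154.38 ft.
Total head at MW-7: h = z + ψ = 954.84 + 154.38 = 1109.22 ft.
Head difference: h(MW-5) − h(MW-7) = 1084.85 − 1109.22 = -24.37 ft.
Hydraulic gradient: i = |Δh| / L = 24.37 / 5834 = 0.00418.
Flow is from higher to lower head: from MW-7 toward MW-5, i.e. toward the north.

i ≈ 0.00418; groundwater flows toward the north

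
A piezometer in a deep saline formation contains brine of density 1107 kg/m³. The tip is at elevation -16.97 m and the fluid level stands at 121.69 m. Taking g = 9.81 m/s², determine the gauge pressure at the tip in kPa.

Pressure head ψ = h − z = 121.69 − (-16.97) = 138.66 m.
P = ρgψ = 1107 × 9.81 × 138.66 = 1505802 Pa ≈ 1510 kPa.

P ≈ 1510 kPa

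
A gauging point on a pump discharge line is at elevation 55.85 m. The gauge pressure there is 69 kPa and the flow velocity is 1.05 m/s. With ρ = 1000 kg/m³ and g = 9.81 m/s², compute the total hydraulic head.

Pressure head ψ = P/(ρg) = 69×1000 / (1000 × 9.81) = 7.03 m.
Velocity head = v²/(2g) = 1.05² / (2 × 9.81) = 0.056 m.
h = z + ψ + v²/(2g) = 55.85 + 7.03 + 0.056 = 62.94 m.

h ≈ 62.94 m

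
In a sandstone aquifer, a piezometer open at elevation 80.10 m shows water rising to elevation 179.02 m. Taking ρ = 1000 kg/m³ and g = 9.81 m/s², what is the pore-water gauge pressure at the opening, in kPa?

P ≈ 970 kPa

Pressure head ψ = h − z = 179.02 − 80.10 = 98.92 m.
P = ρgψ = 1000 × 9.81 × 98.92 = 970405 Pa ≈ 970 kPa.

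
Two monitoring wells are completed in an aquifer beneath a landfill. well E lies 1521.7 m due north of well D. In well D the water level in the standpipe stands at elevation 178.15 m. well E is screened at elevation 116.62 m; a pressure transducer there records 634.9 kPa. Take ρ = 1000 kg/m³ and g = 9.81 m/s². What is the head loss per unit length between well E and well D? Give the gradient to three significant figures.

Total head at well D: h = 178.15 m (water level in the piezometer is the total head).
Pressure head at well E: ψ = P/(ρg) = 634.9×1000 / (1000 × 9.81) = 64.72 m.
Total head at well E: h = z + ψ = 116.62 + 64.72 = 181.34 m.
Head difference: h(well D) − h(well E) = 178.15 − 181.34 = -3.19 m.
Hydraulic gradient: i = |Δh| / L = 3.19 / 1521.7 = 0.00210.

i ≈ 0.00210 m/m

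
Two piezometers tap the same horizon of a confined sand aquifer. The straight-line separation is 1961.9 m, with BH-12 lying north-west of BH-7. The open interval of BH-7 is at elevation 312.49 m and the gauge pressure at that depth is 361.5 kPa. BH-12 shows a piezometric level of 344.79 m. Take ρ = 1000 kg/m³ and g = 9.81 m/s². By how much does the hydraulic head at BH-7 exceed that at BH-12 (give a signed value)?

Δh ≈ 4.55 m

Pressure head at BH-7: ψ = P/(ρg) = 361.5×1000 / (1000 × 9.81) = 36.85 m.
Total head at BH-7: h = z + ψ = 312.49 + 36.85 = 349.34 m.
Total head at BH-12: h = 344.79 m (water level in the piezometer is the total head).
Head difference: h(BH-7) − h(BH-12) = 349.34 − 344.79 = 4.55 m.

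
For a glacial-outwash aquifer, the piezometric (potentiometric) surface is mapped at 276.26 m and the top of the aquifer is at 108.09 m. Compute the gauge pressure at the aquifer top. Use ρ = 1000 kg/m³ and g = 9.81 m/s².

Pressure head at the aquifer top: ψ = h − z = 276.26 − 108.09 = 168.17 m.
P = ρgψ = 1000 × 9.81 × 168.17 = 1649748 Pa ≈ 1650 kPa.

P ≈ 1650 kPa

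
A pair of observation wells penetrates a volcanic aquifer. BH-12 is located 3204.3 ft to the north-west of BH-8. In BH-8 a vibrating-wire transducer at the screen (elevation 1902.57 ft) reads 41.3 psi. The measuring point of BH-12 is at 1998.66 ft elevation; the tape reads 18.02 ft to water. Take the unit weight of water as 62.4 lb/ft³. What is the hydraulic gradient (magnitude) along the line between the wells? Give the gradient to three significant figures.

Pressure head at BH-8: ψ = 144·P/γ = 144 × 41.3 / 62.4 = 95.31 ft.
Total head at BH-8: h = z + ψ = 1902.57 + 95.31 = 1997.88 ft.
Total head at BH-12: h = 1998.66 − 18.02 = 1980.64 ft.
Head difference: h(BH-8) − h(BH-12) = 1997.88 − 1980.64 = 17.24 ft.
Hydraulic gradient: i = |Δh| / L = 17.24 / 3204.3 = 0.00538.

i ≈ 0.00538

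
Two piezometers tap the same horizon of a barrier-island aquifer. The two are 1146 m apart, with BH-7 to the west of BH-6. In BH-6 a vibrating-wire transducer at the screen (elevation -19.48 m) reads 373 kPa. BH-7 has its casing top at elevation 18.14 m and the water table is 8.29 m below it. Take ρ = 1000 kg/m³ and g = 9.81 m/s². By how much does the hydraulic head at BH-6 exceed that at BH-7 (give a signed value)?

Pressure head at BH-6: ψ = P/(ρg) = 373×1000 / (1000 × 9.81) = 38.02 m.
Total head at BH-6: h = z + ψ = -19.48 + 38.02 = 18.54 m.
Total head at BH-7: h = 18.14 − 8.29 = 9.85 m.
Head difference: h(BH-6) − h(BH-7) = 18.54 − 9.85 = 8.69 m.

Δh ≈ 8.69 m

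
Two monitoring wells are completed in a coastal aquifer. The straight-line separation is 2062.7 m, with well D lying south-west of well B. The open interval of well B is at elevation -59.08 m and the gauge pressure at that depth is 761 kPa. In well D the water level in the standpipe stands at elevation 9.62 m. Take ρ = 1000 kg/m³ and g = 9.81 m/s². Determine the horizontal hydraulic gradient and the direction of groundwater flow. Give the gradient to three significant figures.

Pressure head at well B: ψ = P/(ρg) = 761×1000 / (1000 × 9.81) = 77.57 m.
Total head at well B: h = z + ψ = -59.08 + 77.57 = 18.49 m.
Total head at well D: h = 9.62 m (water level in the piezometer is the total head).
Head difference: h(well B) − h(well D) = 18.49 − 9.62 = 8.87 m.
Hydraulic gradient: i = |Δh| / L = 8.87 / 2062.7 = 0.00430.
Flow is from higher to lower head: from well B toward well D, i.e. toward the south-west.

i ≈ 0.00430; groundwater flows toward the south-west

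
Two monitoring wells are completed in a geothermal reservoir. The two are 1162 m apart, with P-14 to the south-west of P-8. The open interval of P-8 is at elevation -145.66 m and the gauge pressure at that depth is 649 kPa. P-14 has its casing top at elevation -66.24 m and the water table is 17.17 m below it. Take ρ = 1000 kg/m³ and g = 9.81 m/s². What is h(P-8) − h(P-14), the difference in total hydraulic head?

Pressure head at P-8: ψ = P/(ρg) = 649×1000 / (1000 × 9.81) = 66.16 m.
Total head at P-8: h = z + ψ = -145.66 + 66.16 = -79.50 m.
Total head at P-14: h = -66.24 − 17.17 = -83.41 m.
Head difference: h(P-8) − h(P-14) = -79.50 − (-83.41) = 3.91 m.

Δh ≈ 3.91 m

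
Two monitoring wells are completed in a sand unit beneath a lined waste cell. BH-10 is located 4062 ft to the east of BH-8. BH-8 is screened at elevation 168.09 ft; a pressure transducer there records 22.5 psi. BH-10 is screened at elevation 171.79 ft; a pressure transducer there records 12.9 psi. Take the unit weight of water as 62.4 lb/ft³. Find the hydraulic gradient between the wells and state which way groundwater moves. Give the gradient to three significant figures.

Pressure head at BH-8: ψ = 144·P/γ = 144 × 22.5 / 62.4 = 51.92 ft.
Total head at BH-8: h = z + ψ = 168.09 + 51.92 = 220.01 ft.
Pressure head at BH-10: ψ = 144·P/γ = 144 × 12.9 / 62.4 = 29.77 ft.
Total head at BH-10: h = z + ψ = 171.79 + 29.77 = 201.56 ft.
Head difference: h(BH-8) − h(BH-10) = 220.01 − 201.56 = 18.45 ft.
Hydraulic gradient: i = |Δh| / L = 18.45 / 4062 = 0.00454.
Flow is from higher to lower head: from BH-8 toward BH-10, i.e. toward the east.

i ≈ 0.00454; groundwater flows toward the east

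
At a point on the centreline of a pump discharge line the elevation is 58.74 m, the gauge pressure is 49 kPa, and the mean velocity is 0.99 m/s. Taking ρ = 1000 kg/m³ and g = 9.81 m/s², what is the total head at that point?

h ≈ 63.78 m

Pressure head ψ = P/(ρg) = 49×1000 / (1000 × 9.81) = 4.99 m.
Velocity head = v²/(2g) = 0.99² / (2 × 9.81) = 0.050 m.
h = z + ψ + v²/(2g) = 58.74 + 4.99 + 0.050 = 63.78 m.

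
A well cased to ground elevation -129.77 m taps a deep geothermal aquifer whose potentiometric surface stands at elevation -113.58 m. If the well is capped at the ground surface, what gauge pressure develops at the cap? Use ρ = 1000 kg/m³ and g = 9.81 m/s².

Head above the cap: Δh = -113.58 − (-129.77) = 16.19 m.
P = ρgΔh = 1000 × 9.81 × 16.19 = 158824 Pa ≈ 159 kPa.

P ≈ 159 kPa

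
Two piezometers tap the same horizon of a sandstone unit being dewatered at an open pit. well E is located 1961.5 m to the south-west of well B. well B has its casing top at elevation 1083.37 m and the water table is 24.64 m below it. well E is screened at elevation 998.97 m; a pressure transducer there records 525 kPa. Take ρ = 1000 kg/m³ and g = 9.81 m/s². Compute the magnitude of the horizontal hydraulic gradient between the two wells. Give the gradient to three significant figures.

i ≈ 0.00318

Total head at well B: h = 1083.37 − 24.64 = 1058.73 m.
Pressure head at well E: ψ = P/(ρg) = 525×1000 / (1000 × 9.81) = 53.52 m.
Total head at well E: h = z + ψ = 998.97 + 53.52 = 1052.49 m.
Head difference: h(well B) − h(well E) = 1058.73 − 1052.49 = 6.24 m.
Hydraulic gradient: i = |Δh| / L = 6.24 / 1961.5 = 0.00318.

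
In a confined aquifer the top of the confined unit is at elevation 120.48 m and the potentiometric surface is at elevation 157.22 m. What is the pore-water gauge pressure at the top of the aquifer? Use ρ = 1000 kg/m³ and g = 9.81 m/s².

P ≈ 360 kPa

Pressure head at the aquifer top: ψ = h − z = 157.22 − 120.48 = 36.74 m.
P = ρgψ = 1000 × 9.81 × 36.74 = 360419 Pa ≈ 360 kPa.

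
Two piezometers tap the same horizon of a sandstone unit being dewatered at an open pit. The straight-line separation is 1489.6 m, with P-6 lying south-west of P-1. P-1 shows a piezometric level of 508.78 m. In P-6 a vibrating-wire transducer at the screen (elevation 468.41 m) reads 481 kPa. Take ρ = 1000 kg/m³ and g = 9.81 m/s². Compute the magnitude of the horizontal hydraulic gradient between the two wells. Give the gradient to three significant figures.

Total head at P-1: h = 508.78 m (water level in the piezometer is the total head).
Pressure head at P-6: ψ = P/(ρg) = 481×1000 / (1000 × 9.81) = 49.03 m.
Total head at P-6: h = z + ψ = 468.41 + 49.03 = 517.44 m.
Head difference: h(P-1) − h(P-6) = 508.78 − 517.44 = -8.66 m.
Hydraulic gradient: i = |Δh| / L = 8.66 / 1489.6 = 0.00581.

i ≈ 0.00581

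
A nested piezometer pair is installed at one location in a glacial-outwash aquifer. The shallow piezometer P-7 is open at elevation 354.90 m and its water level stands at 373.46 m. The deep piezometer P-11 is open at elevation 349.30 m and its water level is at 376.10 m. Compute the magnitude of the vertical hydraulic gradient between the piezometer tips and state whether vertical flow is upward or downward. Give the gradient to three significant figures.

|i_v| ≈ 0.471; vertical flow is upward

Total head at P-7: h = 373.46 m (water level in the standpipe).
Total head at P-11: h = 376.10 m.
Δh = h(P-7) − h(P-11) = 373.46 − 376.10 = -2.64 m.
Vertical separation Δz = 354.90 − 349.30 = 5.60 m.
|i_v| = |Δh| / Δz = 2.64 / 5.60 = 0.471.
Head is higher in the deep piezometer, so vertical flow is upward (discharge condition).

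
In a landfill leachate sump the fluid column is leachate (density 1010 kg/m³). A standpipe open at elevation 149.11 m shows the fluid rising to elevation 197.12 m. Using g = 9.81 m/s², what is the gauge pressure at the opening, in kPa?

Pressure head ψ = h − z = 197.12 − 149.11 = 48.01 m.
P = ρgψ = 1010 × 9.81 × 48.01 = 475688 Pa ≈ 476 kPa.

P ≈ 476 kPa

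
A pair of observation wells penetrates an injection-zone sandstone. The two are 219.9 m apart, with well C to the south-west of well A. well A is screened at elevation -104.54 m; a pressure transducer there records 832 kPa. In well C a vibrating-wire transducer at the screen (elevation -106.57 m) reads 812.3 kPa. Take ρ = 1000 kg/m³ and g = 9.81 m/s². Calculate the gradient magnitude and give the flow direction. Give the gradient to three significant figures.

i ≈ 0.0184; groundwater flows toward the south-west

Pressure head at well A: ψ = P/(ρg) = 832×1000 / (1000 × 9.81) = 84.81 m.
Total head at well A: h = z + ψ = -104.54 + 84.81 = -19.73 m.
Pressure head at well C: ψ = P/(ρg) = 812.3×1000 / (1000 × 9.81) = 82.80 m.
Total head at well C: h = z + ψ = -106.57 + 82.80 = -23.77 m.
Head difference: h(well A) − h(well C) = -19.73 − (-23.77) = 4.04 m.
Hydraulic gradient: i = |Δh| / L = 4.04 / 219.9 = 0.0184.
Flow is from higher to lower head: from well A toward well C, i.e. toward the south-west.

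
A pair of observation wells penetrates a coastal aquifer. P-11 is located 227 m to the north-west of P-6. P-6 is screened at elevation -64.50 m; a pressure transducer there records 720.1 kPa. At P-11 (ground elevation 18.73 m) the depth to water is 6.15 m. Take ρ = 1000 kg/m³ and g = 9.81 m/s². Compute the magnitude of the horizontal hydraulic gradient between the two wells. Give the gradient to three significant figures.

Pressure head at P-6: ψ = P/(ρg) = 720.1×1000 / (1000 × 9.81) = 73.40 m.
Total head at P-6: h = z + ψ = -64.50 + 73.40 = 8.90 m.
Total head at P-11: h = 18.73 − 6.15 = 12.58 m.
Head difference: h(P-6) − h(P-11) = 8.90 − 12.58 = -3.68 m.
Hydraulic gradient: i = |Δh| / L = 3.68 / 227 = 0.0162.

i ≈ 0.0162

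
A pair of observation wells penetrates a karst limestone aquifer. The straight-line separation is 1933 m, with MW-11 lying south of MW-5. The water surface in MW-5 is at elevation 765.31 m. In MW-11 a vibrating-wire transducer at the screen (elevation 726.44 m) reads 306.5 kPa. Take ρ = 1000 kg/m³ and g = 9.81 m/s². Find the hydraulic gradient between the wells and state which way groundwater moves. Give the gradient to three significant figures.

Total head at MW-5: h = 765.31 m (water level in the piezometer is the total head).
Pressure head at MW-11: ψ = P/(ρg) = 306.5×1000 / (1000 × 9.81) = 31.24 m.
Total head at MW-11: h = z + ψ = 726.44 + 31.24 = 757.68 m.
Head difference: h(MW-5) − h(MW-11) = 765.31 − 757.68 = 7.63 m.
Hydraulic gradient: i = |Δh| / L = 7.63 / 1933 = 0.00395.
Flow is from higher to lower head: from MW-5 toward MW-11, i.e. toward the south.

i ≈ 0.00395; groundwater flows toward the south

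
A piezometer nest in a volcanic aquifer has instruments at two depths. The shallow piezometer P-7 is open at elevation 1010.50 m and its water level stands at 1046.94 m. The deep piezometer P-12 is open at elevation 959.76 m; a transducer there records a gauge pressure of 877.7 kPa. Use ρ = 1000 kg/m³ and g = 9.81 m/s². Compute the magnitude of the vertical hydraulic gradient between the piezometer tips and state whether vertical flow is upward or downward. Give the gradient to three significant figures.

Total head at P-7: h = 1046.94 m (water level in the standpipe).
Pressure head at P-12: ψ = P/(ρg) = 877.7×1000 / (1000 × 9.81) = 89.47 m.
Total head at P-12: h = z + ψ = 959.76 + 89.47 = 1049.23 m.
Δh = h(P-7) − h(P-12) = 1046.94 − 1049.23 = -2.29 m.
Vertical separation Δz = 1010.50 − 959.76 = 50.74 m.
|i_v| = |Δh| / Δz = 2.29 / 50.74 = 0.0451.
Head is higher in the deep piezometer, so vertical flow is upward (discharge condition).

|i_v| ≈ 0.0451; vertical flow is upward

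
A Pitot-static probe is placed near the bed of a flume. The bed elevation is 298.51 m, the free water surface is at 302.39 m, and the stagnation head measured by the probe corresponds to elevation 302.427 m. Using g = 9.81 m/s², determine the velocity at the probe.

v ≈ 0.852 m/s

Near the bed, under hydrostatic conditions, the piezometric head (z + ψ) equals the free-surface elevation, 302.39 m.
Velocity head = total − piezometric = 302.427 − 302.39 = 0.037 m.
v = √(2g·h_v) = √(2 × 9.81 × 0.037) = 0.852 m/s.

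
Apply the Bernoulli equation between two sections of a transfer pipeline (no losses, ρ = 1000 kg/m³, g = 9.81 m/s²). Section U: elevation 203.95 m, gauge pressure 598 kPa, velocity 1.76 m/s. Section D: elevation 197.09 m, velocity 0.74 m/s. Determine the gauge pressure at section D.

Pressure head at U: ψ₁ = P₁/(ρg) = 598×1000 / (1000 × 9.81) = 60.96 m.
Velocity heads: v₁²/2g = 1.76²/19.62 = 0.158 m; v₂²/2g = 0.74²/19.62 = 0.028 m.
Total head H = z₁ + ψ₁ + v₁²/2g = 203.95 + 60.96 + 0.158 = 265.07 m.
ψ₂ = H − z₂ − v₂²/2g = 265.07 − 197.09 − 0.028 = 67.95 m.
P₂ = ρgψ₂ = 1000 × 9.81 × 67.95 ≈ 667 kPa.

P₂ ≈ 667 kPa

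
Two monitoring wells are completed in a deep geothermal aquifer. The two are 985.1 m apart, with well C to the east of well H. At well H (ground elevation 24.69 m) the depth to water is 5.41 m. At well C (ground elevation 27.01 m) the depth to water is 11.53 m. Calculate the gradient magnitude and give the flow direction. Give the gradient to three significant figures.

Total head at well H: h = 24.69 − 5.41 = 19.28 m.
Total head at well C: h = 27.01 − 11.53 = 15.48 m.
Head difference: h(well H) − h(well C) = 19.28 − 15.48 = 3.80 m.
Hydraulic gradient: i = |Δh| / L = 3.80 / 985.1 = 0.00386.
Flow is from higher to lower head: from well H toward well C, i.e. toward the east.

i ≈ 0.00386; groundwater flows toward the east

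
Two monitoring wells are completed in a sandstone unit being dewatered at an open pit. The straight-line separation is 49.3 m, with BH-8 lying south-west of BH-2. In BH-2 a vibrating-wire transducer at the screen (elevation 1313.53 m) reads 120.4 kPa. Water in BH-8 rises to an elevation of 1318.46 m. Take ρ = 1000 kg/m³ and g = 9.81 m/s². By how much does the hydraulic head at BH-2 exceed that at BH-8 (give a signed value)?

Pressure head at BH-2: ψ = P/(ρg) = 120.4×1000 / (1000 × 9.81) = 12.27 m.
Total head at BH-2: h = z + ψ = 1313.53 + 12.27 = 1325.80 m.
Total head at BH-8: h = 1318.46 m (water level in the piezometer is the total head).
Head difference: h(BH-2) − h(BH-8) = 1325.80 − 1318.46 = 7.34 m.

Δh ≈ 7.34 m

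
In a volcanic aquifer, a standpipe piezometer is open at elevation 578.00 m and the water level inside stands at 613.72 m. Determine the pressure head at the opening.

Total head h = 613.72 m (the water-surface elevation in the piezometer).
Pressure head ψ = h − z = 613.72 − 578.00 = 35.72 m.

ψ ≈ 35.72 m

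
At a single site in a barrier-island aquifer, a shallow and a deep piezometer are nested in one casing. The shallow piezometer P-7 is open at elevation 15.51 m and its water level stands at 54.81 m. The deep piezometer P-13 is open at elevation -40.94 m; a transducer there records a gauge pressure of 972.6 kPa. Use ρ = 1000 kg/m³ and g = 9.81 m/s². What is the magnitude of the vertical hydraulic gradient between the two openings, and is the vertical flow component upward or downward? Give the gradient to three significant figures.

Total head at P-7: h = 54.81 m (water level in the standpipe).
Pressure head at P-13: ψ = P/(ρg) = 972.6×1000 / (1000 × 9.81) = 99.14 m.
Total head at P-13: h = z + ψ = -40.94 + 99.14 = 58.20 m.
Δh = h(P-7) − h(P-13) = 54.81 − 58.20 = -3.39 m.
Vertical separation Δz = 15.51 − (-40.94) = 56.45 m.
|i_v| = |Δh| / Δz = 3.39 / 56.45 = 0.0601.
Head is higher in the deep piezometer, so vertical flow is upward (discharge condition).

|i_v| ≈ 0.0601; vertical flow is upward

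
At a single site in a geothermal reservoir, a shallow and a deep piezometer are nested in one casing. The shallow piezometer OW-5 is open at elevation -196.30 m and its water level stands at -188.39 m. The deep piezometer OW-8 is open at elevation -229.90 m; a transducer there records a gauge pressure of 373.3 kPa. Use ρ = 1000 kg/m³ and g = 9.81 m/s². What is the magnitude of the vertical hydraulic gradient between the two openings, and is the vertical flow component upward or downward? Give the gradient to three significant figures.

|i_v| ≈ 0.103; vertical flow is downward

Total head at OW-5: h = -188.39 m (water level in the standpipe).
Pressure head at OW-8: ψ = P/(ρg) = 373.3×1000 / (1000 × 9.81) = 38.05 m.
Total head at OW-8: h = z + ψ = -229.90 + 38.05 = -191.85 m.
Δh = h(OW-5) − h(OW-8) = -188.39 − (-191.85) = 3.46 m.
Vertical separation Δz = -196.30 − (-229.90) = 33.60 m.
|i_v| = |Δh| / Δz = 3.46 / 33.60 = 0.103.
Head is higher in the shallow piezometer, so vertical flow is downward (recharge condition).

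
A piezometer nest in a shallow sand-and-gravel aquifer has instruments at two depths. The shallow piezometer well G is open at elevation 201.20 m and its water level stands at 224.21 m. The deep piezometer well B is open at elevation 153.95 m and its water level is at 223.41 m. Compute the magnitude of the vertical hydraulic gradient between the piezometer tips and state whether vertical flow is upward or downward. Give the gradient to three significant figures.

|i_v| ≈ 0.0169; vertical flow is downward

Total head at well G: h = 224.21 m (water level in the standpipe).
Total head at well B: h = 223.41 m.
Δh = h(well G) − h(well B) = 224.21 − 223.41 = 0.80 m.
Vertical separation Δz = 201.20 − 153.95 = 47.25 m.
|i_v| = |Δh| / Δz = 0.80 / 47.25 = 0.0169.
Head is higher in the shallow piezometer, so vertical flow is downward (recharge condition).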